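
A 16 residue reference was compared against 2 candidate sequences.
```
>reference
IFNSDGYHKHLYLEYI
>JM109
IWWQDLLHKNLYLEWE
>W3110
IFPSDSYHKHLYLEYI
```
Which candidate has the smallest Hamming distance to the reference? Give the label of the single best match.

W3110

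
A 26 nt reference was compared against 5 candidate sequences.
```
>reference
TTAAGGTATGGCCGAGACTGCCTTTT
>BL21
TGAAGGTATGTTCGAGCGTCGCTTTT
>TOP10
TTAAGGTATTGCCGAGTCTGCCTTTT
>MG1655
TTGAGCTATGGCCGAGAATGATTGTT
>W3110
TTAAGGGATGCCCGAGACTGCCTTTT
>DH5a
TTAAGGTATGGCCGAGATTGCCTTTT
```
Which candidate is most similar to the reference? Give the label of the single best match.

DH5a

BL21 differs at 7 positions; TOP10 differs at 2 positions; MG1655 differs at 6 positions; W3110 differs at 2 positions; DH5a differs at 1 position. The closest is DH5a.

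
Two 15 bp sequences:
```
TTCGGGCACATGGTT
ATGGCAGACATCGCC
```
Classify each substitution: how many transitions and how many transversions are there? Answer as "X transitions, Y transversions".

Mismatches (1-based):
position 1: T→A (pyrimidine→purine, transversion)
position 3: C→G (pyrimidine→purine, transversion)
position 5: G→C (purine→pyrimidine, transversion)
position 6: G→A (purine→purine, transition)
position 7: C→G (pyrimidine→purine, transversion)
position 12: G→C (purine→pyrimidine, transversion)
position 14: T→C (pyrimidine→pyrimidine, transition)
position 15: T→C (pyrimidine→pyrimidine, transition)

3 transitions, 5 transversions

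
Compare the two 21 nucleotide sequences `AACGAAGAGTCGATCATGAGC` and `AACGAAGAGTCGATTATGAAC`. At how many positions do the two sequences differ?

Comparing position by position, 2 positions differ: 15 (C/T), 20 (G/A).

2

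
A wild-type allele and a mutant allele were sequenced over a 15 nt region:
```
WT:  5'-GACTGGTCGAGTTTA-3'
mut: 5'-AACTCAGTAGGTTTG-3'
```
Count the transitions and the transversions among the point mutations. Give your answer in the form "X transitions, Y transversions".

Transitions (purine↔purine or pyrimidine↔pyrimidine): 1 G→A, 6 G→A, 8 C→T, 9 G→A, 10 A→G, 15 A→G.
Transversions (purine↔pyrimidine): 5 G→C, 7 T→G.

6 transitions, 2 transversions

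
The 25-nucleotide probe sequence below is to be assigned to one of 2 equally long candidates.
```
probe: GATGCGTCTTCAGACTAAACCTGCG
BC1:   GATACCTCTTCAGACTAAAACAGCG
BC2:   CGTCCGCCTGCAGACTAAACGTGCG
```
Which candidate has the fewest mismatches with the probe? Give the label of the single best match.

BC1

BC1 differs at 4 sites; BC2 differs at 6 sites. The closest is BC1.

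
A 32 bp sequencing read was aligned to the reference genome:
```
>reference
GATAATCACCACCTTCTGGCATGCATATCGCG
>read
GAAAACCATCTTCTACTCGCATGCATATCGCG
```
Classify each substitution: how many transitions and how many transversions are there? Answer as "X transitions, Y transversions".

3 transitions, 4 transversions

Transitions (purine↔purine or pyrimidine↔pyrimidine): 6 T→C, 9 C→T, 12 C→T.
Transversions (purine↔pyrimidine): 3 T→A, 11 A→T, 15 T→A, 18 G→C.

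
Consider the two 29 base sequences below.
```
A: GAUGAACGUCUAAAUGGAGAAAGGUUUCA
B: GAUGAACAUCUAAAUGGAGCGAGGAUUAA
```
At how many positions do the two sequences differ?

5

Mismatches (1-based): position 8: G→A; position 20: A→C; position 21: A→G; position 25: U→A; position 28: C→A.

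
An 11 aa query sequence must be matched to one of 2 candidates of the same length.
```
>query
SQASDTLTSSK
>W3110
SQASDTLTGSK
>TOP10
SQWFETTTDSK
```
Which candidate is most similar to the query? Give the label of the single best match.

Hamming distances to query — W3110: 1; TOP10: 5.
Smallest is W3110 with 1 mismatch.

W3110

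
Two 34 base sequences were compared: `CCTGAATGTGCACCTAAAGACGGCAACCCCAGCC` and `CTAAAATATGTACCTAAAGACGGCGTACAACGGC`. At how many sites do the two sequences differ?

12

Comparing position by position, 12 sites differ: 2 (C/T), 3 (T/A), 4 (G/A), 8 (G/A), 11 (C/T), 25 (A/G), 26 (A/T), 27 (C/A), 29 (C/A), 30 (C/A), 31 (A/C), 33 (C/G).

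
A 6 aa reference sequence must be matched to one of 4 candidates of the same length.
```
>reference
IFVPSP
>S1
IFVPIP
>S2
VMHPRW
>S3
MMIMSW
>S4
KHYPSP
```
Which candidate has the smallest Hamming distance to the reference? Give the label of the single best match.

S1

Hamming distances to reference — S1: 1; S2: 5; S3: 5; S4: 3.
Smallest is S1 with 1 mismatch.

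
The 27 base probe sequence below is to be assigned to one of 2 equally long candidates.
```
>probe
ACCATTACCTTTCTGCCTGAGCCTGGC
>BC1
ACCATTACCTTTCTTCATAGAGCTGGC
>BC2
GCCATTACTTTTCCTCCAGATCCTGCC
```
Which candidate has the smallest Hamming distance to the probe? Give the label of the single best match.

BC1

Hamming distances to probe — BC1: 6; BC2: 7.
Smallest is BC1 with 6 mismatches.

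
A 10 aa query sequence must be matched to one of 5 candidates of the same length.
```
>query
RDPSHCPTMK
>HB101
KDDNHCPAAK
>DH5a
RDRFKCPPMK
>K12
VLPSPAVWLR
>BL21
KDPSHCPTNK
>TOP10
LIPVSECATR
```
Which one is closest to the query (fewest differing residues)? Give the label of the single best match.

BL21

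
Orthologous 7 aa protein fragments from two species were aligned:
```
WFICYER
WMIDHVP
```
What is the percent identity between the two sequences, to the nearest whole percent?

29%

Mismatches at positions 2, 4, 5, 6, 7 (1-based): 5 of 7.
Identical positions: 2/7 = 28.57% → 29%.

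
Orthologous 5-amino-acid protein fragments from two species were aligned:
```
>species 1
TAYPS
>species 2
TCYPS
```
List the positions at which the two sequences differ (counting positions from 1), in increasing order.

Scanning 1-based: 2: A/C.

2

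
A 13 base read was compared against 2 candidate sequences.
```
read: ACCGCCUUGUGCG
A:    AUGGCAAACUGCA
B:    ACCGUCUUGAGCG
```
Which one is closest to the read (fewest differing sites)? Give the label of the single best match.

Hamming distances to read — A: 7; B: 2.
Smallest is B with 2 mismatches.

B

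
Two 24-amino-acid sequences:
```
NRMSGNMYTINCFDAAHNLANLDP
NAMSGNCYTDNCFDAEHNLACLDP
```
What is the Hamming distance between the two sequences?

5

Comparing position by position, 5 residues differ: 2 (R/A), 7 (M/C), 10 (I/D), 16 (A/E), 21 (N/C).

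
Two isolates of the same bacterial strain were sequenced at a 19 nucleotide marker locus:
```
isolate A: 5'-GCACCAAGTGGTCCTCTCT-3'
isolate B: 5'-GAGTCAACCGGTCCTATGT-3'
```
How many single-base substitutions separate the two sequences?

7

Mismatches (1-based): position 2: C→A; position 3: A→G; position 4: C→T; position 8: G→C; position 9: T→C; position 16: C→A; position 18: C→G.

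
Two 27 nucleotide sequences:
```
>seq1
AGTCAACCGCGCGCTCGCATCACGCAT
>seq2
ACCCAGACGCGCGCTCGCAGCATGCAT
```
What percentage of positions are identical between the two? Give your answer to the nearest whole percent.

78%

Mismatches at positions 2, 3, 6, 7, 20, 23 (1-based): 6 of 27.
Identical positions: 21/27 = 77.78% → 78%.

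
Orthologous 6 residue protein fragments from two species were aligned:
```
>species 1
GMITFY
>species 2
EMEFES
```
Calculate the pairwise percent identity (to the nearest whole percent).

Mismatches at positions 1, 3, 4, 5, 6 (1-based): 5 of 6.
Identical positions: 1/6 = 16.67% → 17%.

17%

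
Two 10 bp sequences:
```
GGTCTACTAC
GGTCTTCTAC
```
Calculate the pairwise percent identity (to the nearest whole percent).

90%

1 position differs (6), so 9 of 10 match: 9/10 = 90%.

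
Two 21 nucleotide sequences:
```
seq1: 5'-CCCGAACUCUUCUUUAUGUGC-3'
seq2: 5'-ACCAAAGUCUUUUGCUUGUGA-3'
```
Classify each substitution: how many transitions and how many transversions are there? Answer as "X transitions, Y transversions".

3 transitions, 5 transversions

Mismatches (1-based):
base 1: C→A (pyrimidine→purine, transversion)
base 4: G→A (purine→purine, transition)
base 7: C→G (pyrimidine→purine, transversion)
base 12: C→U (pyrimidine→pyrimidine, transition)
base 14: U→G (pyrimidine→purine, transversion)
base 15: U→C (pyrimidine→pyrimidine, transition)
base 16: A→U (purine→pyrimidine, transversion)
base 21: C→A (pyrimidine→purine, transversion)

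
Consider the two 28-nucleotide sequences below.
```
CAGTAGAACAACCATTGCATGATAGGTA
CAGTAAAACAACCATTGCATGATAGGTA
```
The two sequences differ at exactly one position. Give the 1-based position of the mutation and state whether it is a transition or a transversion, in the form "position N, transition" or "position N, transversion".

position 6, transition

Position 6 changes G→A. G is a purine and A is a purine, so this is a transition.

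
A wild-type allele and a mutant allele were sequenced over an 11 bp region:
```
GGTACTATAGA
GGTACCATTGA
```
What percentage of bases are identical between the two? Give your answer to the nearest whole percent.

82%

2 positions differ (6, 9), so 9 of 11 match: 9/11 = 81.82%.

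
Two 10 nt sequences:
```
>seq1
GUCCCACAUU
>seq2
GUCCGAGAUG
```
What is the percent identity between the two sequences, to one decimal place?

3 positions differ (5, 7, 10), so 7 of 10 match: 7/10 = 70%.

70.0%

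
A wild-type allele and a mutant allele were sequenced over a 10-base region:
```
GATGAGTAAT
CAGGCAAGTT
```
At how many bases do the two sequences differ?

Comparing position by position, 7 bases differ: 1 (G/C), 3 (T/G), 5 (A/C), 6 (G/A), 7 (T/A), 8 (A/G), 9 (A/T).

7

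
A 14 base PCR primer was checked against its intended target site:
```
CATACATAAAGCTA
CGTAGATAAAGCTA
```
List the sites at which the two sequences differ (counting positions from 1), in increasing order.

2, 5

Differences at site 2 (A→G), site 5 (C→G).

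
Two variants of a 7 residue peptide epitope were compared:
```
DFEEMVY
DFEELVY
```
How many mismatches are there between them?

1

Comparing position by position, 1 residue differs: 5 (M/L).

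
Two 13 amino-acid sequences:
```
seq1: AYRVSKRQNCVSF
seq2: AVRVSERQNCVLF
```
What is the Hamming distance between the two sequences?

Mismatches (1-based): position 2: Y→V; position 6: K→E; position 12: S→L.

3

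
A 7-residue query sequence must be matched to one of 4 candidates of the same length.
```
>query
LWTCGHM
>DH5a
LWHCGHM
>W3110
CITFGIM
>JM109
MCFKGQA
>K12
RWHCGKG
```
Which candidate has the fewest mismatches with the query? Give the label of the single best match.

DH5a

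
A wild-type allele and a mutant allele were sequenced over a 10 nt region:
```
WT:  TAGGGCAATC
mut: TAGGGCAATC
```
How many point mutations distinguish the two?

0

No positions differ; the sequences are identical.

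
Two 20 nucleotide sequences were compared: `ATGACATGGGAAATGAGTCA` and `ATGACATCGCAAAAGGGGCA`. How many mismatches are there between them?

5

Comparing position by position, 5 positions differ: 8 (G/C), 10 (G/C), 14 (T/A), 16 (A/G), 18 (T/G).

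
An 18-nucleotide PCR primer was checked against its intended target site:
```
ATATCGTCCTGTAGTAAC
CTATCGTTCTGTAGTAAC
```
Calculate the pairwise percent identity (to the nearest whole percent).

89%

2 positions differ (1, 8), so 16 of 18 match: 16/18 = 88.89%.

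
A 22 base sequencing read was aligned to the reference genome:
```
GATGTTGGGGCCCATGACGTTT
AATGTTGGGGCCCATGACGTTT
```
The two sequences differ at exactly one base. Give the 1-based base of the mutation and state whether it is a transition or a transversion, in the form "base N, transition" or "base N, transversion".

The sequences differ only at base 1: G→A (purine→purine), a transition.

base 1, transition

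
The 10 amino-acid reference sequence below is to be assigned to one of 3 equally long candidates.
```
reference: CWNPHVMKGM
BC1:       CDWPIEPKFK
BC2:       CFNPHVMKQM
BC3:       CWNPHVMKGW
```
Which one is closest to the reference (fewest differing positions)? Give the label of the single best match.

BC3

BC1 differs at 7 positions; BC2 differs at 2 positions; BC3 differs at 1 position. The closest is BC3.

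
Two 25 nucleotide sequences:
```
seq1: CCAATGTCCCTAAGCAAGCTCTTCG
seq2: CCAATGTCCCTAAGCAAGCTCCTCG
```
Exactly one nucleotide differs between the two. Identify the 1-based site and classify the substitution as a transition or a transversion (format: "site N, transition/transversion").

Site 22 changes T→C. T is a pyrimidine and C is a pyrimidine, so this is a transition.

site 22, transition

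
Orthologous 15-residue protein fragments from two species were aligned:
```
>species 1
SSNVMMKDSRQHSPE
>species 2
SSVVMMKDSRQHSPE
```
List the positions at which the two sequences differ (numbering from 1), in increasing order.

3

Scanning 1-based: 3: N/V.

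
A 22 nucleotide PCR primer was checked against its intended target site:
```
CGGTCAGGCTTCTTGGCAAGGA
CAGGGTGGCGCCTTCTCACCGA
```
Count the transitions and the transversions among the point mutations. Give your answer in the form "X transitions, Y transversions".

Mismatches (1-based):
site 2: G→A (purine→purine, transition)
site 4: T→G (pyrimidine→purine, transversion)
site 5: C→G (pyrimidine→purine, transversion)
site 6: A→T (purine→pyrimidine, transversion)
site 10: T→G (pyrimidine→purine, transversion)
site 11: T→C (pyrimidine→pyrimidine, transition)
site 15: G→C (purine→pyrimidine, transversion)
site 16: G→T (purine→pyrimidine, transversion)
site 19: A→C (purine→pyrimidine, transversion)
site 20: G→C (purine→pyrimidine, transversion)

2 transitions, 8 transversions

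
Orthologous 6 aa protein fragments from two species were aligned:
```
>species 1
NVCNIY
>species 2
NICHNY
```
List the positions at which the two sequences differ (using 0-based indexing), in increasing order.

Differences at position 1 (V→I), position 3 (N→H), position 4 (I→N).

1, 3, 4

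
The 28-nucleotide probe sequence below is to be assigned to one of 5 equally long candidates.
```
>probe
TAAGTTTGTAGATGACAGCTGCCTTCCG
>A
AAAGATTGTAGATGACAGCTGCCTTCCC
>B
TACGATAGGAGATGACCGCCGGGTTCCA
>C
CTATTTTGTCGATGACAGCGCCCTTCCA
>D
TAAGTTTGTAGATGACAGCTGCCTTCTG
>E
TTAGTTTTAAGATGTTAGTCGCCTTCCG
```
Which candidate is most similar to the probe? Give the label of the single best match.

A differs at 3 positions; B differs at 9 positions; C differs at 7 positions; D differs at 1 position; E differs at 7 positions. The closest is D.

D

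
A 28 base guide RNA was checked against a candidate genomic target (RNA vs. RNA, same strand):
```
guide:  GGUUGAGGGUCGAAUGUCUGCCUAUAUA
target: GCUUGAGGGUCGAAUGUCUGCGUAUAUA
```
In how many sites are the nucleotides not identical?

The sequences differ at sites 2, 22 (1-based) — 2 in total.

2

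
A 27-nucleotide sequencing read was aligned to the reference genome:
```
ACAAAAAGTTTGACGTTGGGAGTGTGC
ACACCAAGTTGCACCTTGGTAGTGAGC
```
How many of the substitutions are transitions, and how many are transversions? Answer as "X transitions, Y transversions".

0 transitions, 7 transversions

Transitions (purine↔purine or pyrimidine↔pyrimidine): none.
Transversions (purine↔pyrimidine): 4 A→C, 5 A→C, 11 T→G, 12 G→C, 15 G→C, 20 G→T, 25 T→A.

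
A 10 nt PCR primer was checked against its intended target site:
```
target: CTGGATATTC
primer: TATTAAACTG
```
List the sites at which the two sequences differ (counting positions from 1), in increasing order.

1, 2, 3, 4, 6, 8, 10

Differences at site 1 (C→T), site 2 (T→A), site 3 (G→T), site 4 (G→T), site 6 (T→A), site 8 (T→C), site 10 (C→G).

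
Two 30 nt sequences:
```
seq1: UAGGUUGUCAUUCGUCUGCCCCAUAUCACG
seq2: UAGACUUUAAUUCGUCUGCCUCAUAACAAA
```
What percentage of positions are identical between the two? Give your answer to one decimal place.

73.3%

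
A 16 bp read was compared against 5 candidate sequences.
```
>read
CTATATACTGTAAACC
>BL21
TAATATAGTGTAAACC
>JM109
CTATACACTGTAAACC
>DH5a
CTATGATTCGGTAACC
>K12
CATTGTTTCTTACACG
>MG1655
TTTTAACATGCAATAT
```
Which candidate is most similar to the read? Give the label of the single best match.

JM109

Hamming distances to read — BL21: 3; JM109: 1; DH5a: 7; K12: 9; MG1655: 9.
Smallest is JM109 with 1 mismatch.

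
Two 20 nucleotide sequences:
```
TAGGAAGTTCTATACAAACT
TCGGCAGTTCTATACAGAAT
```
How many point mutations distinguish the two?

The sequences differ at positions 2, 5, 17, 19 (1-based) — 4 in total.

4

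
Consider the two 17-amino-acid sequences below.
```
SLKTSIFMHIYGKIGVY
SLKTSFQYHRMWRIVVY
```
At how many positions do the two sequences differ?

The sequences differ at positions 6, 7, 8, 10, 11, 12, 13, 15 (1-based) — 8 in total.

8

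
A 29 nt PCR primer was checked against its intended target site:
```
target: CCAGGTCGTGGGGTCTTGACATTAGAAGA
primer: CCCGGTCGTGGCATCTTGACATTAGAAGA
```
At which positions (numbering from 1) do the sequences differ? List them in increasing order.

3, 12, 13

Differences at position 3 (A→C), position 12 (G→C), position 13 (G→A).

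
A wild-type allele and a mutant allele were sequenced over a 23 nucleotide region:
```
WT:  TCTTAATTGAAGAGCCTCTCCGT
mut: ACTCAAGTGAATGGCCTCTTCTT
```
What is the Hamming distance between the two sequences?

7

Mismatches (1-based): site 1: T→A; site 4: T→C; site 7: T→G; site 12: G→T; site 13: A→G; site 20: C→T; site 22: G→T.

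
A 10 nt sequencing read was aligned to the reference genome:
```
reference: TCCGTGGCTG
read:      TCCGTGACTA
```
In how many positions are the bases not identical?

2

The sequences differ at positions 7, 10 (1-based) — 2 in total.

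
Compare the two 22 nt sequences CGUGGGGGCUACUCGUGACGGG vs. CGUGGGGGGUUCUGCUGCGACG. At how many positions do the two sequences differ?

8

The sequences differ at positions 9, 11, 14, 15, 18, 19, 20, 21 (1-based) — 8 in total.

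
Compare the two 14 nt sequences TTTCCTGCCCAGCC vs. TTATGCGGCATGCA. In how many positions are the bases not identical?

8

The sequences differ at positions 3, 4, 5, 6, 8, 10, 11, 14 (1-based) — 8 in total.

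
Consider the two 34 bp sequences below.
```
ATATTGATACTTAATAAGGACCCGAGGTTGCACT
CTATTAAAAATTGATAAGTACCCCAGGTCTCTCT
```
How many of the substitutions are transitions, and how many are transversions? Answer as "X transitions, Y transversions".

Transitions (purine↔purine or pyrimidine↔pyrimidine): 6 G→A, 13 A→G, 29 T→C.
Transversions (purine↔pyrimidine): 1 A→C, 8 T→A, 10 C→A, 19 G→T, 24 G→C, 30 G→T, 32 A→T.

3 transitions, 7 transversions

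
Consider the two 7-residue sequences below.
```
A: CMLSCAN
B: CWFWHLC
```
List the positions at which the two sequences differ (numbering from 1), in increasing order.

Scanning 1-based: 2: M/W; 3: L/F; 4: S/W; 5: C/H; 6: A/L; 7: N/C.

2, 3, 4, 5, 6, 7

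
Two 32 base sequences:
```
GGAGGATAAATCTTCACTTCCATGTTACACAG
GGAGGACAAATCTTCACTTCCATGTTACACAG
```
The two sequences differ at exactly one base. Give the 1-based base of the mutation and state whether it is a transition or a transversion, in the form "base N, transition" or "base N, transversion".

The sequences differ only at base 7: T→C (pyrimidine→pyrimidine), a transition.

base 7, transition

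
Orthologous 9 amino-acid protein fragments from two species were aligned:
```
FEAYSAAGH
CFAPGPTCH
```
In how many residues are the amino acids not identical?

7

Comparing position by position, 7 residues differ: 1 (F/C), 2 (E/F), 4 (Y/P), 5 (S/G), 6 (A/P), 7 (A/T), 8 (G/C).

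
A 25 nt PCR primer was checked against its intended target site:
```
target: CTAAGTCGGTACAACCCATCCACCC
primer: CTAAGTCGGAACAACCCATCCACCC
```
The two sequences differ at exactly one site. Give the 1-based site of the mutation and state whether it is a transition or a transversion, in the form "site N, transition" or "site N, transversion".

site 10, transversion

The sequences differ only at site 10: T→A (pyrimidine→purine), a transversion.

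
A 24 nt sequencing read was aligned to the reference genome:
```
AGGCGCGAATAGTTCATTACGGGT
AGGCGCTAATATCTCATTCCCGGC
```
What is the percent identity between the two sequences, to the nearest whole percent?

Mismatches at positions 7, 12, 13, 19, 21, 24 (1-based): 6 of 24.
Identical positions: 18/24 = 75% → 75%.

75%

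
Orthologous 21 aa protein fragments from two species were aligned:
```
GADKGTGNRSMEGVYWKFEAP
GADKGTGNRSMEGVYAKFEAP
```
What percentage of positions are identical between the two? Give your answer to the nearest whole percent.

95%

1 position differs (16), so 20 of 21 match: 20/21 = 95.24%.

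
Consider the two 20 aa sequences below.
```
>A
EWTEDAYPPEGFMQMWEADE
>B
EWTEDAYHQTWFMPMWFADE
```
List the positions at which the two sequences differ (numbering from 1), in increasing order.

8, 9, 10, 11, 14, 17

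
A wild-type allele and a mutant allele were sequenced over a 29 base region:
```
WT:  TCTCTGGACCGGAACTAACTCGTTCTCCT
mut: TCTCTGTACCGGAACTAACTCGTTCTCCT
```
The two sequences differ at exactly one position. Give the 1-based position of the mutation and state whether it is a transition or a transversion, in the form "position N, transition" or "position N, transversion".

position 7, transversion

The sequences differ only at position 7: G→T (purine→pyrimidine), a transversion.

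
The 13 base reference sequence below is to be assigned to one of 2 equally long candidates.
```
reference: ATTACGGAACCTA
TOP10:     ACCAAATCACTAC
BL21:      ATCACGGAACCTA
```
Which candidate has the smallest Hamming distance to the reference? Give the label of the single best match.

TOP10 differs at 9 bases; BL21 differs at 1 base. The closest is BL21.

BL21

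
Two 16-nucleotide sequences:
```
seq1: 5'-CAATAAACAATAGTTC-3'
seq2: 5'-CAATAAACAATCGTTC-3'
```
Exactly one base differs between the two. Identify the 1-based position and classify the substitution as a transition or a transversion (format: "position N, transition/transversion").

position 12, transversion

Position 12 changes A→C. A is a purine and C is a pyrimidine, so this is a transversion.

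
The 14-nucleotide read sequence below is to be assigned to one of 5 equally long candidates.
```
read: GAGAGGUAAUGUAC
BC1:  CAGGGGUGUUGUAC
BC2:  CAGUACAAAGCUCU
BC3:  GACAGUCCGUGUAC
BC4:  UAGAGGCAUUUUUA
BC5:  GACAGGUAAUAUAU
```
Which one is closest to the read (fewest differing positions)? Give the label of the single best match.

BC1 differs at 4 positions; BC2 differs at 9 positions; BC3 differs at 5 positions; BC4 differs at 6 positions; BC5 differs at 3 positions. The closest is BC5.

BC5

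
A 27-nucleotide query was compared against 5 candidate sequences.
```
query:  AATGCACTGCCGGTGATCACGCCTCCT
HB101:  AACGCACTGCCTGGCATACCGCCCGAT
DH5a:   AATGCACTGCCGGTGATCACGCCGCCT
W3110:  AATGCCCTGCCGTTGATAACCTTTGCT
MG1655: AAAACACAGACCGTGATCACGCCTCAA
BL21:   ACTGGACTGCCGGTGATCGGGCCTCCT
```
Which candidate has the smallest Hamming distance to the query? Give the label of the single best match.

Hamming distances to query — HB101: 9; DH5a: 1; W3110: 7; MG1655: 7; BL21: 4.
Smallest is DH5a with 1 mismatch.

DH5a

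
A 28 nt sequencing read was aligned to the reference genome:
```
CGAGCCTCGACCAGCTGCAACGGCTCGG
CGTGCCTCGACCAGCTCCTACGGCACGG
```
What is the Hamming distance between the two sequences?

4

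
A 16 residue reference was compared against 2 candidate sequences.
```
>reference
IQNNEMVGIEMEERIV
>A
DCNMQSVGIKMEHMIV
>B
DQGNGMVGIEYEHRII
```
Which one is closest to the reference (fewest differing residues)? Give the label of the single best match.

B

A differs at 8 residues; B differs at 6 residues. The closest is B.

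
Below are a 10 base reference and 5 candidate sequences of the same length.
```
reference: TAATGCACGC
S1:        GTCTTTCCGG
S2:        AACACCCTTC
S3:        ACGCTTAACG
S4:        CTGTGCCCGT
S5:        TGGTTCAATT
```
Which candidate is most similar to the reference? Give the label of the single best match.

S1 differs at 7 positions; S2 differs at 7 positions; S3 differs at 9 positions; S4 differs at 5 positions; S5 differs at 6 positions. The closest is S4.

S4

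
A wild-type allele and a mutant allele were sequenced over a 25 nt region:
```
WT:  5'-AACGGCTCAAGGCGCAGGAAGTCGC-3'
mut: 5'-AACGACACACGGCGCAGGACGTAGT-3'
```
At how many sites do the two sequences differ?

6

Comparing position by position, 6 sites differ: 5 (G/A), 7 (T/A), 10 (A/C), 20 (A/C), 23 (C/A), 25 (C/T).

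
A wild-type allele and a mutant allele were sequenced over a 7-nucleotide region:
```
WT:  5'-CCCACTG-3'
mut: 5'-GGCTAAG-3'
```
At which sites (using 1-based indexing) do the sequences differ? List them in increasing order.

Scanning 1-based: 1: C/G; 2: C/G; 4: A/T; 5: C/A; 6: T/A.

1, 2, 4, 5, 6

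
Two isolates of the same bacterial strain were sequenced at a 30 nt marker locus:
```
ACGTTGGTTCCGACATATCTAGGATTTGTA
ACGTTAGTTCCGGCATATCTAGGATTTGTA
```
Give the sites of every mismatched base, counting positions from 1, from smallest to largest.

6, 13

Differences at site 6 (G→A), site 13 (A→G).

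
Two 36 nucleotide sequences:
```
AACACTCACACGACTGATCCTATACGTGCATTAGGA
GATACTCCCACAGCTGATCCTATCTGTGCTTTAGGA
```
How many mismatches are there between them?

Comparing position by position, 8 sites differ: 1 (A/G), 3 (C/T), 8 (A/C), 12 (G/A), 13 (A/G), 24 (A/C), 25 (C/T), 30 (A/T).

8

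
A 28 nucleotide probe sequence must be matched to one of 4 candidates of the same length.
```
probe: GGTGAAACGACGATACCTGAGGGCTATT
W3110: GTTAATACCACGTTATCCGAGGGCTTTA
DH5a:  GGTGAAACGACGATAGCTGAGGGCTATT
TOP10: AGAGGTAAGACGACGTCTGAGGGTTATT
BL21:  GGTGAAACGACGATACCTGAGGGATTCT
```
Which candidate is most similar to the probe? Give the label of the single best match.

Hamming distances to probe — W3110: 9; DH5a: 1; TOP10: 9; BL21: 3.
Smallest is DH5a with 1 mismatch.

DH5a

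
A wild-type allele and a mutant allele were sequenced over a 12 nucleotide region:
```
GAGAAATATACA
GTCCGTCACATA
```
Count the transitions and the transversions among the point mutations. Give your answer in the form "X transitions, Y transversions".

Mismatches (1-based):
base 2: A→T (purine→pyrimidine, transversion)
base 3: G→C (purine→pyrimidine, transversion)
base 4: A→C (purine→pyrimidine, transversion)
base 5: A→G (purine→purine, transition)
base 6: A→T (purine→pyrimidine, transversion)
base 7: T→C (pyrimidine→pyrimidine, transition)
base 9: T→C (pyrimidine→pyrimidine, transition)
base 11: C→T (pyrimidine→pyrimidine, transition)

4 transitions, 4 transversions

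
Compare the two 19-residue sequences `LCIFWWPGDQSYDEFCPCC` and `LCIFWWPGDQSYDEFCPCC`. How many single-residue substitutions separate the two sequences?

0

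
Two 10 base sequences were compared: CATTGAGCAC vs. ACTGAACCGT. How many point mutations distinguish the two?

7

The sequences differ at bases 1, 2, 4, 5, 7, 9, 10 (1-based) — 7 in total.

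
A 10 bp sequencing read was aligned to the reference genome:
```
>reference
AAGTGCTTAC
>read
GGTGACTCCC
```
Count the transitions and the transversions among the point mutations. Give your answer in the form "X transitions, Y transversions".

Mismatches (1-based):
base 1: A→G (purine→purine, transition)
base 2: A→G (purine→purine, transition)
base 3: G→T (purine→pyrimidine, transversion)
base 4: T→G (pyrimidine→purine, transversion)
base 5: G→A (purine→purine, transition)
base 8: T→C (pyrimidine→pyrimidine, transition)
base 9: A→C (purine→pyrimidine, transversion)

4 transitions, 3 transversions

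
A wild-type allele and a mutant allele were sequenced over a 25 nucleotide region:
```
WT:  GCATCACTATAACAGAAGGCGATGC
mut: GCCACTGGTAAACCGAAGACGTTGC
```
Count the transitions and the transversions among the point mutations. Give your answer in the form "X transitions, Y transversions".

1 transition, 9 transversions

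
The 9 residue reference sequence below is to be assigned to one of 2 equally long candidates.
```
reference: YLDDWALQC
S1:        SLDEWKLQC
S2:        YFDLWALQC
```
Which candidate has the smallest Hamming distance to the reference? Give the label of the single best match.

S2

S1 differs at 3 residues; S2 differs at 2 residues. The closest is S2.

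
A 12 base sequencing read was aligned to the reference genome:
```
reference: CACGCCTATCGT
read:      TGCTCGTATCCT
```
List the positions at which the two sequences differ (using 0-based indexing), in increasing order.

0, 1, 3, 5, 10

Differences at position 0 (C→T), position 1 (A→G), position 3 (G→T), position 5 (C→G), position 10 (G→C).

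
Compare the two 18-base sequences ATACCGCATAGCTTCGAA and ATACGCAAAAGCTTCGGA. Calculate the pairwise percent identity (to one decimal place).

5 positions differ (5, 6, 7, 9, 17), so 13 of 18 match: 13/18 = 72.22%.

72.2%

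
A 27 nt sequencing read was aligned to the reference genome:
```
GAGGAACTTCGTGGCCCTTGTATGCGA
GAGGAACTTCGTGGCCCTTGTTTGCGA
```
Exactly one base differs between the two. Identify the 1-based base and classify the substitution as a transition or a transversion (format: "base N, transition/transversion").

base 22, transversion

Base 22 changes A→T. A is a purine and T is a pyrimidine, so this is a transversion.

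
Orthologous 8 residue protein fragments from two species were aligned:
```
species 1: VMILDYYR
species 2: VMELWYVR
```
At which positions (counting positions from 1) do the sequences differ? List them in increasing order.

Differences at position 3 (I→E), position 5 (D→W), position 7 (Y→V).

3, 5, 7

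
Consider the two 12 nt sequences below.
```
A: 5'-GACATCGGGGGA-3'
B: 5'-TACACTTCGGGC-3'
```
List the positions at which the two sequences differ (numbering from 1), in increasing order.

Scanning 1-based: 1: G/T; 5: T/C; 6: C/T; 7: G/T; 8: G/C; 12: A/C.

1, 5, 6, 7, 8, 12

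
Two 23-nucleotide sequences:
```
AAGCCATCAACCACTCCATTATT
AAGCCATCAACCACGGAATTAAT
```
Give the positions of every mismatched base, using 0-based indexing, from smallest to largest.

14, 15, 16, 21

Differences at position 14 (T→G), position 15 (C→G), position 16 (C→A), position 21 (T→A).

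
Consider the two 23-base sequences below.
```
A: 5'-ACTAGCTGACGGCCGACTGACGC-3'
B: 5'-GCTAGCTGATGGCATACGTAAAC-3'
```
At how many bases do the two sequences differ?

The sequences differ at bases 1, 10, 14, 15, 18, 19, 21, 22 (1-based) — 8 in total.

8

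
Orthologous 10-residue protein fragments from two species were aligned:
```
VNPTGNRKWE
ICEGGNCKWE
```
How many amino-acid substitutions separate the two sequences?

5

Mismatches (1-based): position 1: V→I; position 2: N→C; position 3: P→E; position 4: T→G; position 7: R→C.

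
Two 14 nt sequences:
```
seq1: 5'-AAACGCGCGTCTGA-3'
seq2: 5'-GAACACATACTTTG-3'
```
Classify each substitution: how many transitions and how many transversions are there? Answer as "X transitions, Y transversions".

8 transitions, 1 transversion

Mismatches (1-based):
position 1: A→G (purine→purine, transition)
position 5: G→A (purine→purine, transition)
position 7: G→A (purine→purine, transition)
position 8: C→T (pyrimidine→pyrimidine, transition)
position 9: G→A (purine→purine, transition)
position 10: T→C (pyrimidine→pyrimidine, transition)
position 11: C→T (pyrimidine→pyrimidine, transition)
position 13: G→T (purine→pyrimidine, transversion)
position 14: A→G (purine→purine, transition)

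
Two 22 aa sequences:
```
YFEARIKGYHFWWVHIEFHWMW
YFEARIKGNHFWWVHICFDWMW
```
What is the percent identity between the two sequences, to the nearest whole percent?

86%

Mismatches at positions 9, 17, 19 (1-based): 3 of 22.
Identical positions: 19/22 = 86.36% → 86%.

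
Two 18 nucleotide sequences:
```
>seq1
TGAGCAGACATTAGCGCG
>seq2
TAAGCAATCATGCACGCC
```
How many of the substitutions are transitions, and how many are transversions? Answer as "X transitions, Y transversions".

3 transitions, 4 transversions

Transitions (purine↔purine or pyrimidine↔pyrimidine): 2 G→A, 7 G→A, 14 G→A.
Transversions (purine↔pyrimidine): 8 A→T, 12 T→G, 13 A→C, 18 G→C.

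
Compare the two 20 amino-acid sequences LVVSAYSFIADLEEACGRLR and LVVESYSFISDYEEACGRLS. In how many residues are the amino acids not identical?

5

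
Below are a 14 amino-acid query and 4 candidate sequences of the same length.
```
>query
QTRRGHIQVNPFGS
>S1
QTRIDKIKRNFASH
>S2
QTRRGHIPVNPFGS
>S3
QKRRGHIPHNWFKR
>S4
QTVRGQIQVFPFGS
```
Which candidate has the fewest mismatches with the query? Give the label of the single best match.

S2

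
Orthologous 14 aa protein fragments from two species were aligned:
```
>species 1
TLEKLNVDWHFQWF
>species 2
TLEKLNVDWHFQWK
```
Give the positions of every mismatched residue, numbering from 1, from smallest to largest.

Scanning 1-based: 14: F/K.

14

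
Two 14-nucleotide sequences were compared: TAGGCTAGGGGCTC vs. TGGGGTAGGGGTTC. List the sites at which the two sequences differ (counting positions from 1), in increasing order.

2, 5, 12

Scanning 1-based: 2: A/G; 5: C/G; 12: C/T.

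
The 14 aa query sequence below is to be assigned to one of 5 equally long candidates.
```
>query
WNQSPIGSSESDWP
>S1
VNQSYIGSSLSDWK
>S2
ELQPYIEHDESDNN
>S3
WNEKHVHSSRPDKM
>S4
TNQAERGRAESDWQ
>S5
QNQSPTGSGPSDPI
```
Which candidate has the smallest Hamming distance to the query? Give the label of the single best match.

S1 differs at 4 positions; S2 differs at 9 positions; S3 differs at 9 positions; S4 differs at 7 positions; S5 differs at 6 positions. The closest is S1.

S1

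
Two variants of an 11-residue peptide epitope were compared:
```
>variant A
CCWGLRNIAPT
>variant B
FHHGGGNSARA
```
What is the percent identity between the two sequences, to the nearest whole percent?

27%

8 positions differ (1, 2, 3, 5, 6, 8, 10, 11), so 3 of 11 match: 3/11 = 27.27%.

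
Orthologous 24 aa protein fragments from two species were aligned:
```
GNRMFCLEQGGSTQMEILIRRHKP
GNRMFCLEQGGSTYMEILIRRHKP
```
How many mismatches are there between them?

Mismatches (1-based): residue 14: Q→Y.

1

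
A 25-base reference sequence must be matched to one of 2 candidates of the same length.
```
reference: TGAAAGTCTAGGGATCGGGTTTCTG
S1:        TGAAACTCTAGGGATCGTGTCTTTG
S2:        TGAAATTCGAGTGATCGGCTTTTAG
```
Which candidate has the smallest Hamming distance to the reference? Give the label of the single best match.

S1

S1 differs at 4 bases; S2 differs at 6 bases. The closest is S1.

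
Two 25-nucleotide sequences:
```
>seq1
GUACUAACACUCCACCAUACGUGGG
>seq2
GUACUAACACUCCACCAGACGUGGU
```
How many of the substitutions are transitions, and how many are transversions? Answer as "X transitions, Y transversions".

Mismatches (1-based):
base 18: U→G (pyrimidine→purine, transversion)
base 25: G→U (purine→pyrimidine, transversion)

0 transitions, 2 transversions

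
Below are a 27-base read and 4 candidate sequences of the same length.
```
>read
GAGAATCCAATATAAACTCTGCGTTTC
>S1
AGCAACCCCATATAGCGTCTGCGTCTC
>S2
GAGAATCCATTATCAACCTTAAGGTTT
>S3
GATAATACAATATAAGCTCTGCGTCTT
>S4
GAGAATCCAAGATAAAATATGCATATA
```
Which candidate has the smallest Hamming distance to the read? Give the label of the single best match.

Hamming distances to read — S1: 9; S2: 8; S3: 5; S4: 6.
Smallest is S3 with 5 mismatches.

S3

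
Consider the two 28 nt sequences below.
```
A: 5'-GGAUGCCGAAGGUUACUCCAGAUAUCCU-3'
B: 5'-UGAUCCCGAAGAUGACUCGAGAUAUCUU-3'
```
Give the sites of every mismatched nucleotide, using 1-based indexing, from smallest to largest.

1, 5, 12, 14, 19, 27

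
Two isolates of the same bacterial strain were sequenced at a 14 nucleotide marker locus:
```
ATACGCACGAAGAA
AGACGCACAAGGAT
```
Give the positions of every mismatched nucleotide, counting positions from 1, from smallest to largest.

2, 9, 11, 14

Scanning 1-based: 2: T/G; 9: G/A; 11: A/G; 14: A/T.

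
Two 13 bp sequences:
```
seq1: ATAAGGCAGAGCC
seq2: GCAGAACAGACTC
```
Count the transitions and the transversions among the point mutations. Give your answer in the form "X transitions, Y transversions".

6 transitions, 1 transversion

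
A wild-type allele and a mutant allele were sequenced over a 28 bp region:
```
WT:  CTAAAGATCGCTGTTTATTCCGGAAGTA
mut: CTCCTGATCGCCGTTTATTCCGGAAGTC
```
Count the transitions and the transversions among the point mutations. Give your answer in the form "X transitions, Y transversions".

Mismatches (1-based):
site 3: A→C (purine→pyrimidine, transversion)
site 4: A→C (purine→pyrimidine, transversion)
site 5: A→T (purine→pyrimidine, transversion)
site 12: T→C (pyrimidine→pyrimidine, transition)
site 28: A→C (purine→pyrimidine, transversion)

1 transition, 4 transversions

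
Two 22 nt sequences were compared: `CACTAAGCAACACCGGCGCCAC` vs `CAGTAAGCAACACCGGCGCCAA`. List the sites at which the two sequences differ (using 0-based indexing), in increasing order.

Differences at site 2 (C→G), site 21 (C→A).

2, 21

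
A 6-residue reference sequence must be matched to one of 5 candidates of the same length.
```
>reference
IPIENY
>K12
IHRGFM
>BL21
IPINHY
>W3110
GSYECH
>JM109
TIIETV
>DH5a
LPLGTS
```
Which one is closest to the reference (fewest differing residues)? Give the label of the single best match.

BL21

Hamming distances to reference — K12: 5; BL21: 2; W3110: 5; JM109: 4; DH5a: 5.
Smallest is BL21 with 2 mismatches.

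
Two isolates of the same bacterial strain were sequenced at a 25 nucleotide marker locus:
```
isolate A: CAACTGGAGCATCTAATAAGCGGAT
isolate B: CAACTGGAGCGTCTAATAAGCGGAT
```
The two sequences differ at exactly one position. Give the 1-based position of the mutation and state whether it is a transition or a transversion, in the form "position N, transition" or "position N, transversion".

position 11, transition

The sequences differ only at position 11: A→G (purine→purine), a transition.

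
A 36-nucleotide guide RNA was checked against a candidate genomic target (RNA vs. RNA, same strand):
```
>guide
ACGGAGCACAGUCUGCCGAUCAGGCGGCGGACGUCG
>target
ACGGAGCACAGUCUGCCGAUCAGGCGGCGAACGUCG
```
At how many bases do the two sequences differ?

1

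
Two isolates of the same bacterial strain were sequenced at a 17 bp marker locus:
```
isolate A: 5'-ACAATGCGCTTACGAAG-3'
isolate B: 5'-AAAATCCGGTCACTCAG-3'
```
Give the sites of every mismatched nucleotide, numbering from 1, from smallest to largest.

2, 6, 9, 11, 14, 15

Scanning 1-based: 2: C/A; 6: G/C; 9: C/G; 11: T/C; 14: G/T; 15: A/C.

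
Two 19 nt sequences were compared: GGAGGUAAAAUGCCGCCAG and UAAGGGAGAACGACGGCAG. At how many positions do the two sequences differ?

The sequences differ at positions 1, 2, 6, 8, 11, 13, 16 (1-based) — 7 in total.

7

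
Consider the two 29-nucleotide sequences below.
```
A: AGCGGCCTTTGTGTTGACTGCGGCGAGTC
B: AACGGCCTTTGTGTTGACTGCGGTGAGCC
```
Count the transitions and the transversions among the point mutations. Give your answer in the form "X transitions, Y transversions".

3 transitions, 0 transversions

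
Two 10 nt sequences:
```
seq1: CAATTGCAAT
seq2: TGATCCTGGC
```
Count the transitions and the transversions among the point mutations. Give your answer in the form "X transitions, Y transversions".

7 transitions, 1 transversion

Transitions (purine↔purine or pyrimidine↔pyrimidine): 1 C→T, 2 A→G, 5 T→C, 7 C→T, 8 A→G, 9 A→G, 10 T→C.
Transversions (purine↔pyrimidine): 6 G→C.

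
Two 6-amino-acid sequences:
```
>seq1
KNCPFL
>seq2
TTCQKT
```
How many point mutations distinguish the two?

The sequences differ at positions 1, 2, 4, 5, 6 (1-based) — 5 in total.

5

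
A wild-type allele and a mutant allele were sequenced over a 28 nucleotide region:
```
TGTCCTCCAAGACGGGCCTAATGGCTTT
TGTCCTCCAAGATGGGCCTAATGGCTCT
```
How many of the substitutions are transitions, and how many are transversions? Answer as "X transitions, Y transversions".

Mismatches (1-based):
position 13: C→T (pyrimidine→pyrimidine, transition)
position 27: T→C (pyrimidine→pyrimidine, transition)

2 transitions, 0 transversions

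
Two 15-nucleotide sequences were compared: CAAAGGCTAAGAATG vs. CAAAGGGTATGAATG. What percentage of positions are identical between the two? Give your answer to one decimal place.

86.7%

2 positions differ (7, 10), so 13 of 15 match: 13/15 = 86.67%.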